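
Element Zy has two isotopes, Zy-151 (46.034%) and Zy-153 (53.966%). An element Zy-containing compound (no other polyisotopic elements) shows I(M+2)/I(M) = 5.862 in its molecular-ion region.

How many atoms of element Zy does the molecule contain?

With n Zy atoms, P(M+2)/P(M) = C(n,1)·p^(n−1)q / p^n = n·q/p = n · 0.53966/0.46034.
n = 5.862 × 0.46034/0.53966 = 5.00 ≈ 5

5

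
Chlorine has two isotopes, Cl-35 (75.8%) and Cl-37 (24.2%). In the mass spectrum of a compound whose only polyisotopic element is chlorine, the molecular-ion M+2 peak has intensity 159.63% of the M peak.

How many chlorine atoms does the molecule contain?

5

The M+2/M ratio from n Cl atoms is n · q/p = n · 0.242/0.758.
n = 1.5963 × 0.758/0.242 = 5.00 ≈ 5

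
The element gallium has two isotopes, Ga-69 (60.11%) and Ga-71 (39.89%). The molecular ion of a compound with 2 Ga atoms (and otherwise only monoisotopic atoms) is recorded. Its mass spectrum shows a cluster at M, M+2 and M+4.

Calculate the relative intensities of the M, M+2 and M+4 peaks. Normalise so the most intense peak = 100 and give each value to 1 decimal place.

75.3 : 100.0 : 33.2

Each Ga atom is independently Ga-69 (p = 0.6011) or Ga-71 (q = 0.3989); the cluster is the binomial expansion (p + q)^2.
P(M) = 0.6011^2 = 0.361321
P(M+2) = 2 × 0.6011^1 × 0.3989^1 = 0.479558
P(M+4) = 0.3989^2 = 0.159121
The M+2 peak is largest (0.479558); scaling to 100 gives 75.3 : 100.0 : 33.2.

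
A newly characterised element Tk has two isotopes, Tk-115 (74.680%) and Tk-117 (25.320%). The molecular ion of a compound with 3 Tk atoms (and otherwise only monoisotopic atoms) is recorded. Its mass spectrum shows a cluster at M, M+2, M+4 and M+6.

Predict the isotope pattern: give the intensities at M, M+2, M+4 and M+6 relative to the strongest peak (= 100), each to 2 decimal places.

98.31 : 100.00 : 33.90 : 3.83

Expanding (0.74680 + 0.25320)^3:
P(M) = 0.74680^3 = 0.416498
P(M+2) = 3 × 0.74680^2 × 0.25320^1 = 0.423637
P(M+4) = 3 × 0.74680^1 × 0.25320^2 = 0.143633
P(M+6) = 0.25320^3 = 0.016233
The M+2 peak is largest (0.423637); scaling to 100 gives 98.31 : 100.00 : 33.90 : 3.83.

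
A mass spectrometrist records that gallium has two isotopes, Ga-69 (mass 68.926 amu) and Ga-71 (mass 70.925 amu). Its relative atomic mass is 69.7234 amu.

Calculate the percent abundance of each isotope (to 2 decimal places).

With x = fraction of Ga-69 (so Ga-71 is 1 − x):
68.926·x + 70.925·(1 − x) = 69.7234
(68.926 − 70.925)·x = 69.7234 − 70.925
x = -1.2016 / -1.999 = 0.60110 → 60.11% Ga-69, 39.89% Ga-71.

Ga-69: 60.11%, Ga-71: 39.89%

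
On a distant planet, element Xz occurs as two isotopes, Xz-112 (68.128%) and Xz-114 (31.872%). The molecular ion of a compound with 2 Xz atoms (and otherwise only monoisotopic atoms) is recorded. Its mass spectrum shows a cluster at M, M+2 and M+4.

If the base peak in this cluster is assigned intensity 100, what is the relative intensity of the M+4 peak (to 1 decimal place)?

21.9

(0.68128 + 0.31872)^2 gives M 0.4641, M+2 0.4343, M+4 0.1016; the largest is M.
P(M) = C(2,0) × 0.68128^2 × 0.31872^0 = 1 × 0.46414244 × 1.0000 = 0.464142 (base)
P(M+4) = C(2,2) × 0.68128^0 × 0.31872^2 = 1 × 1.0000 × 0.10158244 = 0.101582
Relative intensity = 0.101582 / 0.464142 × 100 = 21.9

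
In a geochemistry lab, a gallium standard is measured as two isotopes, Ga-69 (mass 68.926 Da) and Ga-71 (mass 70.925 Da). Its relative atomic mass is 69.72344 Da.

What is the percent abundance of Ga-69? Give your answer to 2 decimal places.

Let x be the fractional abundance of Ga-69; then Ga-71 has abundance 1 − x.
68.926·x + 70.925·(1 − x) = 69.72344
(68.926 − 70.925)·x = 69.72344 − 70.925
x = -1.20156 / -1.999 = 0.60108 → 60.11% Ga-69, 39.89% Ga-71.

60.11%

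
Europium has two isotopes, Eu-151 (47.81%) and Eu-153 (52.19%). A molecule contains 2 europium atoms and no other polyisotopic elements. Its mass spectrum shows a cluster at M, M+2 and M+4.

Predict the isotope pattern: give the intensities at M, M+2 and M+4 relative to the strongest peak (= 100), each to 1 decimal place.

45.8 : 100.0 : 54.6

Each Eu atom is independently Eu-151 (p = 0.4781) or Eu-153 (q = 0.5219); the cluster is the binomial expansion (p + q)^2.
P(M) = 0.4781^2 = 0.228580
P(M+2) = 2 × 0.4781^1 × 0.5219^1 = 0.499041
P(M+4) = 0.5219^2 = 0.272380
The M+2 peak is largest (0.499041); scaling to 100 gives 45.8 : 100.0 : 54.6.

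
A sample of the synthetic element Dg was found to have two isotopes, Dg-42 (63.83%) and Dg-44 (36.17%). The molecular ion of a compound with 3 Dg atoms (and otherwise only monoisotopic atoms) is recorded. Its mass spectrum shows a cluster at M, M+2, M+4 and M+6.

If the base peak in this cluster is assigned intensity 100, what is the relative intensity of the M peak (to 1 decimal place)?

Term probabilities: M 0.2601, M+2 0.4421, M+4 0.2505, M+6 0.0473. Base peak = M+2.
P(M+2) = C(3,1) × 0.6383^2 × 0.3617^1 = 3 × 0.40742689 × 0.3617 = 0.442099 (base)
P(M) = C(3,0) × 0.6383^3 × 0.3617^0 = 1 × 0.26006058 × 1.0000 = 0.260061
Relative intensity = 0.260061 / 0.442099 × 100 = 58.8

58.8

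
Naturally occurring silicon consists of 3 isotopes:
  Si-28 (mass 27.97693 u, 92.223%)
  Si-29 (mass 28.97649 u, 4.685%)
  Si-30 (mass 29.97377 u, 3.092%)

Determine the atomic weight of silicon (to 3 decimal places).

Average mass = Σ (abundance × isotope mass) = 0.92223 × 27.97693 + 0.04685 × 28.97649 + 0.03092 × 29.97377
= 25.801164 + 1.357549 + 0.926789 = 28.085502 u

28.086 u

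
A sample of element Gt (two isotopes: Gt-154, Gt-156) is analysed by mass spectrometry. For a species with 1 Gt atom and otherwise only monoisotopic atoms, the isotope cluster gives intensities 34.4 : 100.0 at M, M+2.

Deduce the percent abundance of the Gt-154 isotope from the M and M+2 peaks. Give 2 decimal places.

Let p = fractional abundance of Gt-154. I(M+2)/I(M) = [C(1,1)·p^0·(1−p)] / p^1 = 1·(1−p)/p = 100.0/34.4 = 2.9070
(1−p)/p = 2.9070/1 = 2.9070  ⇒  p = 1/(1 + 2.9070) = 0.2560
Gt-154: 25.60%, Gt-156: 74.40%.

25.60%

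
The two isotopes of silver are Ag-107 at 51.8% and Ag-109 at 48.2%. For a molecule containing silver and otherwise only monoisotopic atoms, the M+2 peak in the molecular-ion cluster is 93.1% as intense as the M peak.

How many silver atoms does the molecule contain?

The M+2/M ratio from n Ag atoms is n · q/p = n · 0.482/0.518.
n = 0.931 × 0.518/0.482 = 1.00 ≈ 1

1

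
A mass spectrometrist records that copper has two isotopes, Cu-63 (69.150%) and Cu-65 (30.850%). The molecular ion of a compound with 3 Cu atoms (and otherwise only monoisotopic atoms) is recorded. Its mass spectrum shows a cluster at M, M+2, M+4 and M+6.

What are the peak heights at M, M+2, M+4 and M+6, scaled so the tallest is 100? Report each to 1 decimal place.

74.7 : 100.0 : 44.6 : 6.6

Expanding (0.69150 + 0.30850)^3:
P(M) = 0.69150^3 = 0.330656
P(M+2) = 3 × 0.69150^2 × 0.30850^1 = 0.442548
P(M+4) = 3 × 0.69150^1 × 0.30850^2 = 0.197435
P(M+6) = 0.30850^3 = 0.029361
The M+2 peak is largest (0.442548); scaling to 100 gives 74.7 : 100.0 : 44.6 : 6.6.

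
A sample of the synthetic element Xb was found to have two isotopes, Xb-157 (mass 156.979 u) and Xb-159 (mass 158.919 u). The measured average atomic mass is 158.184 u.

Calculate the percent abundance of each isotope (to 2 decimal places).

Xb-157: 37.89%, Xb-159: 62.11%

With x = fraction of Xb-157 (so Xb-159 is 1 − x):
156.979·x + 158.919·(1 − x) = 158.184
(156.979 − 158.919)·x = 158.184 − 158.919
x = -0.735 / -1.940 = 0.37887 → 37.89% Xb-157, 62.11% Xb-159.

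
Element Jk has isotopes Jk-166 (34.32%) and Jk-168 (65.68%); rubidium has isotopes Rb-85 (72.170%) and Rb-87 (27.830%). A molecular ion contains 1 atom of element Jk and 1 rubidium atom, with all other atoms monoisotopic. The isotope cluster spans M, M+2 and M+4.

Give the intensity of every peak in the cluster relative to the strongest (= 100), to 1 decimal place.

Element Jk pattern (n=1): 0.3432 : 0.6568
Rubidium pattern (n=1): 0.7217 : 0.2783
Convolve the two distributions (both contribute in 2-u steps):
  M: 0.3432×0.7217 = 0.247687
  M+2: 0.3432×0.2783 + 0.6568×0.7217 = 0.569525
  M+4: 0.6568×0.2783 = 0.182787
Scale to base peak (0.569525) = 100: 43.5 : 100.0 : 32.1

43.5 : 100.0 : 32.1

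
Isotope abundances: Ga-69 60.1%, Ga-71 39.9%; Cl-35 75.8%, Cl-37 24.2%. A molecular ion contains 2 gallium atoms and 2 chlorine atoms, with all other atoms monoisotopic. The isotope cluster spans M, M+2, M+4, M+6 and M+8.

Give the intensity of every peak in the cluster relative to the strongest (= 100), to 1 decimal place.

50.9 : 100.0 : 70.7 : 21.2 : 2.3

Gallium pattern (n=2): 0.361201 : 0.479598 : 0.159201
Chlorine pattern (n=2): 0.574564 : 0.366872 : 0.058564
Convolve the two distributions (both contribute in 2-u steps):
  M: 0.361201×0.574564 = 0.207533
  M+2: 0.361201×0.366872 + 0.479598×0.574564 = 0.408074
  M+4: 0.361201×0.058564 + 0.479598×0.366872 + 0.159201×0.574564 = 0.288576
  M+6: 0.479598×0.058564 + 0.159201×0.366872 = 0.086494
  M+8: 0.159201×0.058564 = 0.009323
Scale to base peak (0.408074) = 100: 50.9 : 100.0 : 70.7 : 21.2 : 2.3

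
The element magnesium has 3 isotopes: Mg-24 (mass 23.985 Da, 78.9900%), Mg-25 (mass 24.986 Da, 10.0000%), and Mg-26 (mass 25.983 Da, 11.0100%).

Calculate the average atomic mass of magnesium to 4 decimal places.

24.3051 Da

Average mass = Σ (abundance × isotope mass) = 0.789900 × 23.985 + 0.100000 × 24.986 + 0.110100 × 25.983
= 18.94575 + 2.49860 + 2.86073 = 24.30508 Da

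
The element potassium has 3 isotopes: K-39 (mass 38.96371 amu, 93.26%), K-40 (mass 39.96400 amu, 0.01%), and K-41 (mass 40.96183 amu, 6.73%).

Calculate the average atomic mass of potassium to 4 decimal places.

39.0983 amu

The abundance-weighted mean is 0.9326 × 38.96371 + 0.0001 × 39.96400 + 0.0673 × 40.96183
= 36.337556 + 0.003996 + 2.756731 = 39.098283 amu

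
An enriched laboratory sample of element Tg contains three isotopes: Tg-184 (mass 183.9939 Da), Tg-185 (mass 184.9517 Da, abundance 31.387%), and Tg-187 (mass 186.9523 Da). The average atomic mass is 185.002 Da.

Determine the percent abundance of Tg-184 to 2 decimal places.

Let x and y be the fractions of Tg-184 and Tg-187. Then x + y = 1 − 0.31387 = 0.68613 and 183.9939x + 186.9523y = 185.002 − 0.31387×184.9517 = 126.951209921.
Substituting: 183.9939x + 186.9523(0.68613 − x) = 126.951209921
(183.9939 − 186.9523)x = -1.322371678  ⇒  x = 0.44699, y = 0.23914
Tg-184: 44.70%, Tg-187: 23.91%.

44.70%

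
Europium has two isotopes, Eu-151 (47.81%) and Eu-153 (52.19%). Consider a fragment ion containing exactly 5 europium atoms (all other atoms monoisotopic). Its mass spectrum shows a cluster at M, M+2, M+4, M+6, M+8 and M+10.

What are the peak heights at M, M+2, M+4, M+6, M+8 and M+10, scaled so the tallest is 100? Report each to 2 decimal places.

7.69 : 41.96 : 91.61 : 100.00 : 54.58 : 11.92

The 5 Eu atoms are independent, so intensities follow the terms of (0.4781 + 0.5219)^5.
P(M) = 0.4781^5 = 0.024980
P(M+2) = 5 × 0.4781^4 × 0.5219^1 = 0.136343
P(M+4) = 10 × 0.4781^3 × 0.5219^2 = 0.297667
P(M+6) = 10 × 0.4781^2 × 0.5219^3 = 0.324937
P(M+8) = 5 × 0.4781^1 × 0.5219^4 = 0.177353
P(M+10) = 0.5219^5 = 0.038720
The M+6 peak is largest (0.324937); scaling to 100 gives 7.69 : 41.96 : 91.61 : 100.00 : 54.58 : 11.92.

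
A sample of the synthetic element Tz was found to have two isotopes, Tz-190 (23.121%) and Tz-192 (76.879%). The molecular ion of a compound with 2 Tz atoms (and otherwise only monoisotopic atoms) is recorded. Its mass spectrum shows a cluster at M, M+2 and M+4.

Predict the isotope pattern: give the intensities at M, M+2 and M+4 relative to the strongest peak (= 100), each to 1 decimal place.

Expanding (0.23121 + 0.76879)^2:
P(M) = 0.23121^2 = 0.053458
P(M+2) = 2 × 0.23121^1 × 0.76879^1 = 0.355504
P(M+4) = 0.76879^2 = 0.591038
The M+4 peak is largest (0.591038); scaling to 100 gives 9.0 : 60.1 : 100.0.

9.0 : 60.1 : 100.0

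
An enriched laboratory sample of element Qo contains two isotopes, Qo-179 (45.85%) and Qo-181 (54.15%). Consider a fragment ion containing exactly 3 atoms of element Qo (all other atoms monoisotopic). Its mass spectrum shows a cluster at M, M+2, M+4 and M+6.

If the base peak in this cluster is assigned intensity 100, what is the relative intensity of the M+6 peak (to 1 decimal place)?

39.4

Term probabilities: M 0.0964, M+2 0.3415, M+4 0.4033, M+6 0.1588. Base peak = M+4.
P(M+4) = C(3,2) × 0.4585^1 × 0.5415^2 = 3 × 0.4585 × 0.29322225 = 0.403327 (base)
P(M+6) = C(3,3) × 0.4585^0 × 0.5415^3 = 1 × 1.0000 × 0.15877985 = 0.158780
Relative intensity = 0.158780 / 0.403327 × 100 = 39.4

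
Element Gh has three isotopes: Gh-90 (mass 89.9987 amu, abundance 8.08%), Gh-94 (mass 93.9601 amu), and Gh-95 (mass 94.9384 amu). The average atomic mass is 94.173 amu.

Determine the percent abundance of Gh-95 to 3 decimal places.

The remaining 91.92% is split between Gh-94 (fraction x) and Gh-95 (fraction 0.9192 − x).
Substituting: 93.9601x + 94.9384(0.9192 − x) = 86.90110504
(93.9601 − 94.9384)x = -0.36627224  ⇒  x = 0.37440, y = 0.54480
Gh-94: 37.440%, Gh-95: 54.480%.

54.480%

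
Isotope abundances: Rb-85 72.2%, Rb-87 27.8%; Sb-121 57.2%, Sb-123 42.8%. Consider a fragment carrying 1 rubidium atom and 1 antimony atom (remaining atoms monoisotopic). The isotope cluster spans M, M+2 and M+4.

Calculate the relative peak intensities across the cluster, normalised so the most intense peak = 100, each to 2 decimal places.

88.24 : 100.00 : 25.42

Rubidium pattern (n=1): 0.7220 : 0.2780
Antimony pattern (n=1): 0.5720 : 0.4280
Convolve the two distributions (both contribute in 2-u steps):
  M: 0.7220×0.5720 = 0.412984
  M+2: 0.7220×0.4280 + 0.2780×0.5720 = 0.468032
  M+4: 0.2780×0.4280 = 0.118984
Scale to base peak (0.468032) = 100: 88.24 : 100.00 : 25.42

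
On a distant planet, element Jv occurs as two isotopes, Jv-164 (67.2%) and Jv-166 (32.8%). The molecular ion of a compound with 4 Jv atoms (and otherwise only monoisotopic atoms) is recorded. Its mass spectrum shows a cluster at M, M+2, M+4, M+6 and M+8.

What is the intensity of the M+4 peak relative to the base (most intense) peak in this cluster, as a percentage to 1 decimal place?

Term probabilities: M 0.2039, M+2 0.3981, M+4 0.2915, M+6 0.0949, M+8 0.0116. Base peak = M+2.
P(M+2) = C(4,1) × 0.672^3 × 0.328^1 = 4 × 0.30346445 × 0.3280 = 0.398145 (base)
P(M+4) = C(4,2) × 0.672^2 × 0.328^2 = 6 × 0.451584 × 0.107584 = 0.291499
Relative intensity = 0.291499 / 0.398145 × 100 = 73.2

73.2%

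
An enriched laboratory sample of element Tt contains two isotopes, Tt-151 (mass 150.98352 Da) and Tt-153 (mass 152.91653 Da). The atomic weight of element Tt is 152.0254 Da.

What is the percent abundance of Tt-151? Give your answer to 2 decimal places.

With x = fraction of Tt-151 (so Tt-153 is 1 − x):
150.98352·x + 152.91653·(1 − x) = 152.0254
(150.98352 − 152.91653)·x = 152.0254 − 152.91653
x = -0.89113 / -1.93301 = 0.46101 → 46.10% Tt-151, 53.90% Tt-153.

46.10%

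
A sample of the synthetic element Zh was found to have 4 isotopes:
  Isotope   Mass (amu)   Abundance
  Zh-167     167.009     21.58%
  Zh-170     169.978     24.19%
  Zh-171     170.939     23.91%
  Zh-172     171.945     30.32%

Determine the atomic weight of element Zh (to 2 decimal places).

Weight each isotope mass by its fractional abundance: 0.2158 × 167.009 + 0.2419 × 169.978 + 0.2391 × 170.939 + 0.3032 × 171.945
= 36.0405 + 41.1177 + 40.8715 + 52.1337 = 170.1634 amu

170.16 amu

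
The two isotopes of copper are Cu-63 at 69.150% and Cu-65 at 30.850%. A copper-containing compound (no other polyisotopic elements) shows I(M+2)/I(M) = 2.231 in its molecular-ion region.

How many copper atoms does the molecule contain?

For n independent Cu atoms, I(M+2)/I(M) = n · (abundance Cu-65) / (abundance Cu-63) = n · 0.30850/0.69150.
n = 2.231 × 0.69150/0.30850 = 5.00 ≈ 5

5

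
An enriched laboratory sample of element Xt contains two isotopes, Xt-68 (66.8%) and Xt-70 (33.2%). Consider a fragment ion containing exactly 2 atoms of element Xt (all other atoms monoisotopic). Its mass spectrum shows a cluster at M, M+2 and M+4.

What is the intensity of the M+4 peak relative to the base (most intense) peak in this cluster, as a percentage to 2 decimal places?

24.70%

(0.668 + 0.332)^2 gives M 0.4462, M+2 0.4436, M+4 0.1102; the largest is M.
P(M) = C(2,0) × 0.668^2 × 0.332^0 = 1 × 0.446224 × 1.0000 = 0.446224 (base)
P(M+4) = C(2,2) × 0.668^0 × 0.332^2 = 1 × 1.0000 × 0.110224 = 0.110224
Relative intensity = 0.110224 / 0.446224 × 100 = 24.70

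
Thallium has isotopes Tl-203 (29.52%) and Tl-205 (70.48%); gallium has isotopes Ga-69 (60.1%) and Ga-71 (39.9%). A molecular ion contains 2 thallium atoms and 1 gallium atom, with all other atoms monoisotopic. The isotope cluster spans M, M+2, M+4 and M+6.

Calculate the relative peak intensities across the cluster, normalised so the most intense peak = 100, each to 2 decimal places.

11.27 : 61.32 : 100.00 : 42.66

Thallium pattern (n=2): 0.08714304 : 0.41611392 : 0.49674304
Gallium pattern (n=1): 0.6010 : 0.3990
Convolve the two distributions (both contribute in 2-u steps):
  M: 0.08714304×0.6010 = 0.052373
  M+2: 0.08714304×0.3990 + 0.41611392×0.6010 = 0.284855
  M+4: 0.41611392×0.3990 + 0.49674304×0.6010 = 0.464572
  M+6: 0.49674304×0.3990 = 0.198200
Scale to base peak (0.464572) = 100: 11.27 : 61.32 : 100.00 : 42.66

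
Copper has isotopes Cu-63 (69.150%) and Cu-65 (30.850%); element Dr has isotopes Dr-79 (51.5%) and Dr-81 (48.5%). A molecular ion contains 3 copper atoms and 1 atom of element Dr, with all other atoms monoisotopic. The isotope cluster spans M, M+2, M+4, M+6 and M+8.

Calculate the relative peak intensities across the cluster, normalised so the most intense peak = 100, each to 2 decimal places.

Copper pattern (n=3): 0.33065611 : 0.44254842 : 0.19743483 : 0.02936064
Element Dr pattern (n=1): 0.5150 : 0.4850
Convolve the two distributions (both contribute in 2-u steps):
  M: 0.33065611×0.5150 = 0.170288
  M+2: 0.33065611×0.4850 + 0.44254842×0.5150 = 0.388281
  M+4: 0.44254842×0.4850 + 0.19743483×0.5150 = 0.316315
  M+6: 0.19743483×0.4850 + 0.02936064×0.5150 = 0.110877
  M+8: 0.02936064×0.4850 = 0.014240
Scale to base peak (0.388281) = 100: 43.86 : 100.00 : 81.47 : 28.56 : 3.67

43.86 : 100.00 : 81.47 : 28.56 : 3.67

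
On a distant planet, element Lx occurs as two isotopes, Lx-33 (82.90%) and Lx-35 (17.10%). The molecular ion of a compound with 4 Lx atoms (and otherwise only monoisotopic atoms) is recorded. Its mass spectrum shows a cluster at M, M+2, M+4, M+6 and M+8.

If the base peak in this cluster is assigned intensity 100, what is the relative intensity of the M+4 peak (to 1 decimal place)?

25.5

Binomial terms of (0.8290 + 0.1710)^4: M 0.4723, M+2 0.3897, M+4 0.1206, M+6 0.0166, M+8 0.0009 → M is the base peak.
P(M) = C(4,0) × 0.8290^4 × 0.1710^0 = 1 × 0.47230019 × 1.0000 = 0.472300 (base)
P(M+4) = C(4,2) × 0.8290^2 × 0.1710^2 = 6 × 0.687241 × 0.029241 = 0.120574
Relative intensity = 0.120574 / 0.472300 × 100 = 25.5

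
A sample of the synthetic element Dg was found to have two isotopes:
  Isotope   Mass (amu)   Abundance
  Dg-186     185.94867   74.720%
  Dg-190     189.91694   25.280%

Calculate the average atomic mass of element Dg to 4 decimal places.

186.9518 amu

Weight each isotope mass by its fractional abundance: 0.74720 × 185.94867 + 0.25280 × 189.91694
= 138.940846 + 48.011002 = 186.951848 amu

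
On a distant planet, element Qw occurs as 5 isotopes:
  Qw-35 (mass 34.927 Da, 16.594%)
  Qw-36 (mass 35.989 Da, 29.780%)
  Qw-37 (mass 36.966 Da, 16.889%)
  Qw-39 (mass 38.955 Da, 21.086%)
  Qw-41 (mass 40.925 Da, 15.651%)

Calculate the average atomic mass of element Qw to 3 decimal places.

Weight each isotope mass by its fractional abundance: 0.16594 × 34.927 + 0.29780 × 35.989 + 0.16889 × 36.966 + 0.21086 × 38.955 + 0.15651 × 40.925
= 5.7958 + 10.7175 + 6.2432 + 8.2141 + 6.4052 = 37.3758 Da

37.376 Da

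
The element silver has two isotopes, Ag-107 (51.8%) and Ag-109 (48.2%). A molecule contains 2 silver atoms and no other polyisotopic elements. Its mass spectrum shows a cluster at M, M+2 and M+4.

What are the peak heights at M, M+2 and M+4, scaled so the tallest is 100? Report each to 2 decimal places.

Each Ag atom is independently Ag-107 (p = 0.518) or Ag-109 (q = 0.482); the cluster is the binomial expansion (p + q)^2.
P(M) = 0.518^2 = 0.268324
P(M+2) = 2 × 0.518^1 × 0.482^1 = 0.499352
P(M+4) = 0.482^2 = 0.232324
The M+2 peak is largest (0.499352); scaling to 100 gives 53.73 : 100.00 : 46.53.

53.73 : 100.00 : 46.53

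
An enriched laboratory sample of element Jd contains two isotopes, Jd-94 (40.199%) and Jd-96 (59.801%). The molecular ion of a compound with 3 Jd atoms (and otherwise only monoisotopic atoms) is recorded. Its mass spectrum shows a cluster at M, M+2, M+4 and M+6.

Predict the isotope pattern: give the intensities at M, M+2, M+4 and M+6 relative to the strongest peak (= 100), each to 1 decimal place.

15.1 : 67.2 : 100.0 : 49.6

Each Jd atom is independently Jd-94 (p = 0.40199) or Jd-96 (q = 0.59801); the cluster is the binomial expansion (p + q)^3.
P(M) = 0.40199^3 = 0.064960
P(M+2) = 3 × 0.40199^2 × 0.59801^1 = 0.289908
P(M+4) = 3 × 0.40199^1 × 0.59801^2 = 0.431274
P(M+6) = 0.59801^3 = 0.213858
The M+4 peak is largest (0.431274); scaling to 100 gives 15.1 : 67.2 : 100.0 : 49.6.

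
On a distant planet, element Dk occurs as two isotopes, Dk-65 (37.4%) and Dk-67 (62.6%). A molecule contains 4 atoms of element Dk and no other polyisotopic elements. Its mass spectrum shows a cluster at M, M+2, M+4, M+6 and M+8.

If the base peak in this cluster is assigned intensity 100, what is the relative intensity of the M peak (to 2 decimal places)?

5.33

(0.374 + 0.626)^4 gives M 0.0196, M+2 0.1310, M+4 0.3289, M+6 0.3670, M+8 0.1536; the largest is M+6.
P(M+6) = C(4,3) × 0.374^1 × 0.626^3 = 4 × 0.3740 × 0.24531438 = 0.366990 (base)
P(M) = C(4,0) × 0.374^4 × 0.626^0 = 1 × 0.0195653 × 1.0000 = 0.019565
Relative intensity = 0.019565 / 0.366990 × 100 = 5.33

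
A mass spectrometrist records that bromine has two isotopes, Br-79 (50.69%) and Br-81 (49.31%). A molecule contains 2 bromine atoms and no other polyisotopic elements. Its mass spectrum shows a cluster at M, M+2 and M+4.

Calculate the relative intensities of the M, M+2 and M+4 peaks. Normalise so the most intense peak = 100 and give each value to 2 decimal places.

51.40 : 100.00 : 48.64

Expanding (0.5069 + 0.4931)^2:
P(M) = 0.5069^2 = 0.256948
P(M+2) = 2 × 0.5069^1 × 0.4931^1 = 0.499905
P(M+4) = 0.4931^2 = 0.243148
The M+2 peak is largest (0.499905); scaling to 100 gives 51.40 : 100.00 : 48.64.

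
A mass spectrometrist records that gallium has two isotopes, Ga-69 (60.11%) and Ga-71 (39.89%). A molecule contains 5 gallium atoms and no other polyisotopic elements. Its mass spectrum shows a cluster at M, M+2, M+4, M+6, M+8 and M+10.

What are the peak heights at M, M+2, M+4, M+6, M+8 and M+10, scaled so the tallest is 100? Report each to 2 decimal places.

The 5 Ga atoms are independent, so intensities follow the terms of (0.6011 + 0.3989)^5.
P(M) = 0.6011^5 = 0.078475
P(M+2) = 5 × 0.6011^4 × 0.3989^1 = 0.260388
P(M+4) = 10 × 0.6011^3 × 0.3989^2 = 0.345596
P(M+6) = 10 × 0.6011^2 × 0.3989^3 = 0.229343
P(M+8) = 5 × 0.6011^1 × 0.3989^4 = 0.076098
P(M+10) = 0.3989^5 = 0.010100
The M+4 peak is largest (0.345596); scaling to 100 gives 22.71 : 75.34 : 100.00 : 66.36 : 22.02 : 2.92.

22.71 : 75.34 : 100.00 : 66.36 : 22.02 : 2.92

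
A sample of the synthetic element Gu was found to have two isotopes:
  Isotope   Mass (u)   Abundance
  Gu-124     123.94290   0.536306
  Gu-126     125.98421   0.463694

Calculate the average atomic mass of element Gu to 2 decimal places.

Weight each isotope mass by its fractional abundance: 0.536306 × 123.94290 + 0.463694 × 125.98421
= 66.471321 + 58.418122 = 124.889443 u

124.89 u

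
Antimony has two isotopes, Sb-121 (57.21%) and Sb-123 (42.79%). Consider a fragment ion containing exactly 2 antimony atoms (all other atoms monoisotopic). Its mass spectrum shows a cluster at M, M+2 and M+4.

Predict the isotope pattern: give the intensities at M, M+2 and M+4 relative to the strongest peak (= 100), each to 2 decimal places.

Each Sb atom is independently Sb-121 (p = 0.5721) or Sb-123 (q = 0.4279); the cluster is the binomial expansion (p + q)^2.
P(M) = 0.5721^2 = 0.327298
P(M+2) = 2 × 0.5721^1 × 0.4279^1 = 0.489603
P(M+4) = 0.4279^2 = 0.183098
The M+2 peak is largest (0.489603); scaling to 100 gives 66.85 : 100.00 : 37.40.

66.85 : 100.00 : 37.40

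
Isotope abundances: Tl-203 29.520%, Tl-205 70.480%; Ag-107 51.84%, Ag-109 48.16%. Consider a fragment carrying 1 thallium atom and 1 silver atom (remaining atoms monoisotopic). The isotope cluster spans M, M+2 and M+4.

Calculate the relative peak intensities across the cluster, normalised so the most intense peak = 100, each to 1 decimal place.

Thallium pattern (n=1): 0.2952 : 0.7048
Silver pattern (n=1): 0.5184 : 0.4816
Convolve the two distributions (both contribute in 2-u steps):
  M: 0.2952×0.5184 = 0.153032
  M+2: 0.2952×0.4816 + 0.7048×0.5184 = 0.507537
  M+4: 0.7048×0.4816 = 0.339432
Scale to base peak (0.507537) = 100: 30.2 : 100.0 : 66.9

30.2 : 100.0 : 66.9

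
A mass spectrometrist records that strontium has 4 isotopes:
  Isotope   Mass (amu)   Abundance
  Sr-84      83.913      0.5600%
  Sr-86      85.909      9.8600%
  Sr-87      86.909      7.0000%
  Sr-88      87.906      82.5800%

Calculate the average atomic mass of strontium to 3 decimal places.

87.617 amu

The abundance-weighted mean is 0.005600 × 83.913 + 0.098600 × 85.909 + 0.070000 × 86.909 + 0.825800 × 87.906
= 0.4699 + 8.4706 + 6.0836 + 72.5928 = 87.6169 amu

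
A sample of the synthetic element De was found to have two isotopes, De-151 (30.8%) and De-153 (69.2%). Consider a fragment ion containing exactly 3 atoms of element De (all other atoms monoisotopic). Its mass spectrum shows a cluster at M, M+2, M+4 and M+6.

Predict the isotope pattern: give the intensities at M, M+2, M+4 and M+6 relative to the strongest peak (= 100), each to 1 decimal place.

6.6 : 44.5 : 100.0 : 74.9

Expanding (0.308 + 0.692)^3:
P(M) = 0.308^3 = 0.029218
P(M+2) = 3 × 0.308^2 × 0.692^1 = 0.196938
P(M+4) = 3 × 0.308^1 × 0.692^2 = 0.442470
P(M+6) = 0.692^3 = 0.331374
The M+4 peak is largest (0.442470); scaling to 100 gives 6.6 : 44.5 : 100.0 : 74.9.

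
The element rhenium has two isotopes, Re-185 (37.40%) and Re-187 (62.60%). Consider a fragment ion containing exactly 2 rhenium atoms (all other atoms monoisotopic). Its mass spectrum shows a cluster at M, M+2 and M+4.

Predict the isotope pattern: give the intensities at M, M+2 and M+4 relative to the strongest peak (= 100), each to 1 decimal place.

29.9 : 100.0 : 83.7

Expanding (0.3740 + 0.6260)^2:
P(M) = 0.3740^2 = 0.139876
P(M+2) = 2 × 0.3740^1 × 0.6260^1 = 0.468248
P(M+4) = 0.6260^2 = 0.391876
The M+2 peak is largest (0.468248); scaling to 100 gives 29.9 : 100.0 : 83.7.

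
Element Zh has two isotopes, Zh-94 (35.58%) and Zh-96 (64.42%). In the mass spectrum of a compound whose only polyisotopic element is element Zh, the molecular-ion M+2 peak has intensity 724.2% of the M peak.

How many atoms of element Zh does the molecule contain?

The M+2/M ratio from n Zh atoms is n · q/p = n · 0.6442/0.3558.
n = 7.242 × 0.3558/0.6442 = 4.00 ≈ 4

4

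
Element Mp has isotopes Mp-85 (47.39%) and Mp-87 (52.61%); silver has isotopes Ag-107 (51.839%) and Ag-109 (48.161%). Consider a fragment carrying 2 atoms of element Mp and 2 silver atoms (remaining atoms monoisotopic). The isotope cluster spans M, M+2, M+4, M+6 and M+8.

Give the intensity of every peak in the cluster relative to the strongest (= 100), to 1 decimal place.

16.1 : 65.6 : 100.0 : 67.6 : 17.1

Element Mp pattern (n=2): 0.22458121 : 0.49863758 : 0.27678121
Silver pattern (n=2): 0.26872819 : 0.49932362 : 0.23194819
Convolve the two distributions (both contribute in 2-u steps):
  M: 0.22458121×0.26872819 = 0.060351
  M+2: 0.22458121×0.49932362 + 0.49863758×0.26872819 = 0.246137
  M+4: 0.22458121×0.23194819 + 0.49863758×0.49932362 + 0.27678121×0.26872819 = 0.375452
  M+6: 0.49863758×0.23194819 + 0.27678121×0.49932362 = 0.253861
  M+8: 0.27678121×0.23194819 = 0.064199
Scale to base peak (0.375452) = 100: 16.1 : 65.6 : 100.0 : 67.6 : 17.1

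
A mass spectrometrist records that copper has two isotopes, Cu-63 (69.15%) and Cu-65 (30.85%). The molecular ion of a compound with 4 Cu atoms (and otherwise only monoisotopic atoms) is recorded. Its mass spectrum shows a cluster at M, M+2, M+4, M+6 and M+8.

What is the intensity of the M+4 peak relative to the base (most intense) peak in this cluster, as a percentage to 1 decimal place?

66.9%

Term probabilities: M 0.2286, M+2 0.4080, M+4 0.2731, M+6 0.0812, M+8 0.0091. Base peak = M+2.
P(M+2) = C(4,1) × 0.6915^3 × 0.3085^1 = 4 × 0.33065611 × 0.3085 = 0.408030 (base)
P(M+4) = C(4,2) × 0.6915^2 × 0.3085^2 = 6 × 0.47817225 × 0.09517225 = 0.273052
Relative intensity = 0.273052 / 0.408030 × 100 = 66.9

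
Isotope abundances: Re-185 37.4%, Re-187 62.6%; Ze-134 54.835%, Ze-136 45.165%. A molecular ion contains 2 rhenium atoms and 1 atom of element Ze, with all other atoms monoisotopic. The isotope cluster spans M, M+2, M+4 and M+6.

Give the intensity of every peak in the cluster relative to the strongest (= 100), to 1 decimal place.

Rhenium pattern (n=2): 0.139876 : 0.468248 : 0.391876
Element Ze pattern (n=1): 0.54835 : 0.45165
Convolve the two distributions (both contribute in 2-u steps):
  M: 0.139876×0.54835 = 0.076701
  M+2: 0.139876×0.45165 + 0.468248×0.54835 = 0.319939
  M+4: 0.468248×0.45165 + 0.391876×0.54835 = 0.426369
  M+6: 0.391876×0.45165 = 0.176991
Scale to base peak (0.426369) = 100: 18.0 : 75.0 : 100.0 : 41.5

18.0 : 75.0 : 100.0 : 41.5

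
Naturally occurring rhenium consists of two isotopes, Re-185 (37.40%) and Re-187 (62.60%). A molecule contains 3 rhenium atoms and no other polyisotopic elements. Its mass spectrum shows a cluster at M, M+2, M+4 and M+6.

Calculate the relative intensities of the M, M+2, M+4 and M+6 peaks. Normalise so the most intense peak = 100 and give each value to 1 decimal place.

11.9 : 59.7 : 100.0 : 55.8

The 3 Re atoms are independent, so intensities follow the terms of (0.3740 + 0.6260)^3.
P(M) = 0.3740^3 = 0.052314
P(M+2) = 3 × 0.3740^2 × 0.6260^1 = 0.262687
P(M+4) = 3 × 0.3740^1 × 0.6260^2 = 0.439685
P(M+6) = 0.6260^3 = 0.245314
The M+4 peak is largest (0.439685); scaling to 100 gives 11.9 : 59.7 : 100.0 : 55.8.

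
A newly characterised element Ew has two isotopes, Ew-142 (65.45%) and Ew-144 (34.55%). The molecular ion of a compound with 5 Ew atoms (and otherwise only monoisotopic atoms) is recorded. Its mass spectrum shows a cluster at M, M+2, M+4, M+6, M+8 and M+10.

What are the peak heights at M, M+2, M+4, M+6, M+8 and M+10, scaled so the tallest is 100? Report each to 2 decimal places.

The 5 Ew atoms are independent, so intensities follow the terms of (0.6545 + 0.3455)^5.
P(M) = 0.6545^5 = 0.120101
P(M+2) = 5 × 0.6545^4 × 0.3455^1 = 0.316998
P(M+4) = 10 × 0.6545^3 × 0.3455^2 = 0.334676
P(M+6) = 10 × 0.6545^2 × 0.3455^3 = 0.176670
P(M+8) = 5 × 0.6545^1 × 0.3455^4 = 0.046631
P(M+10) = 0.3455^5 = 0.004923
The M+4 peak is largest (0.334676); scaling to 100 gives 35.89 : 94.72 : 100.00 : 52.79 : 13.93 : 1.47.

35.89 : 94.72 : 100.00 : 52.79 : 13.93 : 1.47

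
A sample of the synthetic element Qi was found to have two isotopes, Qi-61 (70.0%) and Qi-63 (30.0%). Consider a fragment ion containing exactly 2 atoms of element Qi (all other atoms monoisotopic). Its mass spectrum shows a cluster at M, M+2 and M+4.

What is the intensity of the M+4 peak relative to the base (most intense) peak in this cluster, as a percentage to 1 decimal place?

18.4%

(0.700 + 0.300)^2 gives M 0.4900, M+2 0.4200, M+4 0.0900; the largest is M.
P(M) = C(2,0) × 0.700^2 × 0.300^0 = 1 × 0.4900 × 1.0000 = 0.490000 (base)
P(M+4) = C(2,2) × 0.700^0 × 0.300^2 = 1 × 1.0000 × 0.0900 = 0.090000
Relative intensity = 0.090000 / 0.490000 × 100 = 18.4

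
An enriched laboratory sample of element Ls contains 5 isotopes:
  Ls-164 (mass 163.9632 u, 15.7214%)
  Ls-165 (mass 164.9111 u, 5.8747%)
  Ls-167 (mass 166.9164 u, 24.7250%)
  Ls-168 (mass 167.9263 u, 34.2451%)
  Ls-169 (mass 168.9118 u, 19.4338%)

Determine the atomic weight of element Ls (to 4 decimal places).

Ar = Σ fᵢ·mᵢ = 0.157214 × 163.9632 + 0.058747 × 164.9111 + 0.247250 × 166.9164 + 0.342451 × 167.9263 + 0.194338 × 168.9118
= 25.77731 + 9.68803 + 41.27008 + 57.50653 + 32.82598 = 167.06793 u

167.0679 u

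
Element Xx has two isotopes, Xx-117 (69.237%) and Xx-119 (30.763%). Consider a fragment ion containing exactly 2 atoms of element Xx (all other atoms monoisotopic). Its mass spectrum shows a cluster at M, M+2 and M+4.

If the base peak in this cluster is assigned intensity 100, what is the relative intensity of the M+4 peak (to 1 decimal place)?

19.7

(0.69237 + 0.30763)^2 gives M 0.4794, M+2 0.4260, M+4 0.0946; the largest is M.
P(M) = C(2,0) × 0.69237^2 × 0.30763^0 = 1 × 0.47937622 × 1.0000 = 0.479376 (base)
P(M+4) = C(2,2) × 0.69237^0 × 0.30763^2 = 1 × 1.0000 × 0.09463622 = 0.094636
Relative intensity = 0.094636 / 0.479376 × 100 = 19.7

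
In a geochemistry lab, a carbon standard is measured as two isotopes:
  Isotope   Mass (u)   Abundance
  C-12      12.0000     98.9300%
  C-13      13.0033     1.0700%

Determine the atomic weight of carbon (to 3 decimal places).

12.011 u

Weight each isotope mass by its fractional abundance: 0.989300 × 12.0000 + 0.010700 × 13.0033
= 11.87160 + 0.13914 = 12.01074 u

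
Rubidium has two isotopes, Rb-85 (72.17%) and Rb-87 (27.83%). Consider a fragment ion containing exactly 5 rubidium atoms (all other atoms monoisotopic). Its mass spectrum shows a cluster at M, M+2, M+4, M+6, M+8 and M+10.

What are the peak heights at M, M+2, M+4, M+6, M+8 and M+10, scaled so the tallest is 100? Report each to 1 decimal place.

The 5 Rb atoms are independent, so intensities follow the terms of (0.7217 + 0.2783)^5.
P(M) = 0.7217^5 = 0.195787
P(M+2) = 5 × 0.7217^4 × 0.2783^1 = 0.377494
P(M+4) = 10 × 0.7217^3 × 0.2783^2 = 0.291136
P(M+6) = 10 × 0.7217^2 × 0.2783^3 = 0.112267
P(M+8) = 5 × 0.7217^1 × 0.2783^4 = 0.021646
P(M+10) = 0.2783^5 = 0.001669
The M+2 peak is largest (0.377494); scaling to 100 gives 51.9 : 100.0 : 77.1 : 29.7 : 5.7 : 0.4.

51.9 : 100.0 : 77.1 : 29.7 : 5.7 : 0.4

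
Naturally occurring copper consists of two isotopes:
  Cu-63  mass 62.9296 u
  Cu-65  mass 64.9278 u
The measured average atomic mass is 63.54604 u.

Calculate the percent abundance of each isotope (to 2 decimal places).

Let x be the fractional abundance of Cu-63; then Cu-65 has abundance 1 − x.
62.9296·x + 64.9278·(1 − x) = 63.54604
(62.9296 − 64.9278)·x = 63.54604 − 64.9278
x = -1.38176 / -1.9982 = 0.69150 → 69.15% Cu-63, 30.85% Cu-65.

Cu-63: 69.15%, Cu-65: 30.85%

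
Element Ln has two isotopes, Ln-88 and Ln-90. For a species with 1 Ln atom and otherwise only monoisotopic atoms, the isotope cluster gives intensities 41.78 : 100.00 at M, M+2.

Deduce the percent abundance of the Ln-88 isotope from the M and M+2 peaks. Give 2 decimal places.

29.47%

Write p for the Ln-88 fraction. I(M+2)/I(M) = [C(1,1)·p^0·(1−p)] / p^1 = 1·(1−p)/p = 100.00/41.78 = 2.3935
(1−p)/p = 2.3935/1 = 2.3935  ⇒  p = 1/(1 + 2.3935) = 0.2947
Ln-88: 29.47%, Ln-90: 70.53%.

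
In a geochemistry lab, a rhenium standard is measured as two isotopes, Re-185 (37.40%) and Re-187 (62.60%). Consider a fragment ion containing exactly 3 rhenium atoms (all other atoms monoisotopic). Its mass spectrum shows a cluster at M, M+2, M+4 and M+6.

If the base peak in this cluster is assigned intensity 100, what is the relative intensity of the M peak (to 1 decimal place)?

Binomial terms of (0.3740 + 0.6260)^3: M 0.0523, M+2 0.2627, M+4 0.4397, M+6 0.2453 → M+4 is the base peak.
P(M+4) = C(3,2) × 0.3740^1 × 0.6260^2 = 3 × 0.3740 × 0.391876 = 0.439685 (base)
P(M) = C(3,0) × 0.3740^3 × 0.6260^0 = 1 × 0.05231362 × 1.0000 = 0.052314
Relative intensity = 0.052314 / 0.439685 × 100 = 11.9

11.9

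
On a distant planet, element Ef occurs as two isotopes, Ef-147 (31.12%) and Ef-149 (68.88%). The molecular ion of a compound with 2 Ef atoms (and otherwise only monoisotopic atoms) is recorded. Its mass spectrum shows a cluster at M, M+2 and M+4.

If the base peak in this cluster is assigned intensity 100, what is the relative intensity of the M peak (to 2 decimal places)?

20.41

Binomial terms of (0.3112 + 0.6888)^2: M 0.0968, M+2 0.4287, M+4 0.4744 → M+4 is the base peak.
P(M+4) = C(2,2) × 0.3112^0 × 0.6888^2 = 1 × 1.0000 × 0.47444544 = 0.474445 (base)
P(M) = C(2,0) × 0.3112^2 × 0.6888^0 = 1 × 0.09684544 × 1.0000 = 0.096845
Relative intensity = 0.096845 / 0.474445 × 100 = 20.41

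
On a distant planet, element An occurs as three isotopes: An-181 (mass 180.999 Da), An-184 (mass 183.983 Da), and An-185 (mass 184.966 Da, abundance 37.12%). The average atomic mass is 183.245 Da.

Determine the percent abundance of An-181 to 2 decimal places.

The remaining 62.88% is split between An-181 (fraction x) and An-184 (fraction 0.6288 − x).
Substituting: 180.999x + 183.983(0.6288 − x) = 114.5856208
(180.999 − 183.983)x = -1.1028896  ⇒  x = 0.36960, y = 0.25920
An-181: 36.96%, An-184: 25.92%.

36.96%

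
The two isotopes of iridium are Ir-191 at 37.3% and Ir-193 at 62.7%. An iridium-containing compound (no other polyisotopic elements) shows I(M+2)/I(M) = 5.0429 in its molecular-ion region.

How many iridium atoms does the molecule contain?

3

With n Ir atoms, P(M+2)/P(M) = C(n,1)·p^(n−1)q / p^n = n·q/p = n · 0.627/0.373.
n = 5.0429 × 0.373/0.627 = 3.00 ≈ 3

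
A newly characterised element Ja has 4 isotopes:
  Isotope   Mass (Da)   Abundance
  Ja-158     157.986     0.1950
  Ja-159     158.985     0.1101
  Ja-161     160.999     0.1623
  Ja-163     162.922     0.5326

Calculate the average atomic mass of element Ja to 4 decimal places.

Average mass = Σ (abundance × isotope mass) = 0.1950 × 157.986 + 0.1101 × 158.985 + 0.1623 × 160.999 + 0.5326 × 162.922
= 30.80727 + 17.50425 + 26.13014 + 86.77226 = 161.21392 Da

161.2139 Da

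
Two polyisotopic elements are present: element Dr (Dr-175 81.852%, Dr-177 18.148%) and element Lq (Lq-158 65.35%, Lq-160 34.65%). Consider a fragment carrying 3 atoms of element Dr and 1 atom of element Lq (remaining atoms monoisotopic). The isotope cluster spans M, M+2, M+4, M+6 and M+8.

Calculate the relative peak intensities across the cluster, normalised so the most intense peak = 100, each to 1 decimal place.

83.7 : 100.0 : 41.8 : 7.5 : 0.5

Element Dr pattern (n=3): 0.54838793 : 0.36476118 : 0.08087385 : 0.00597704
Element Lq pattern (n=1): 0.6535 : 0.3465
Convolve the two distributions (both contribute in 2-u steps):
  M: 0.54838793×0.6535 = 0.358372
  M+2: 0.54838793×0.3465 + 0.36476118×0.6535 = 0.428388
  M+4: 0.36476118×0.3465 + 0.08087385×0.6535 = 0.179241
  M+6: 0.08087385×0.3465 + 0.00597704×0.6535 = 0.031929
  M+8: 0.00597704×0.3465 = 0.002071
Scale to base peak (0.428388) = 100: 83.7 : 100.0 : 41.8 : 7.5 : 0.5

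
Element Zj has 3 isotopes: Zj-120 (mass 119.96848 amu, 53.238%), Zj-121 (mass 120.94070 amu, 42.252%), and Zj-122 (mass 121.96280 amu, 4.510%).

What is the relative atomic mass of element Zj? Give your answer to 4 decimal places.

Ar = Σ fᵢ·mᵢ = 0.53238 × 119.96848 + 0.42252 × 120.94070 + 0.04510 × 121.96280
= 63.868819 + 51.099865 + 5.500522 = 120.469206 amu

120.4692 amu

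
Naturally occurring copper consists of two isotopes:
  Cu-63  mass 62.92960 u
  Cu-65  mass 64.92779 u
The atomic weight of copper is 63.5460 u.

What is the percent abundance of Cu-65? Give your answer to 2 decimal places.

Writing the weighted mean with unknown fraction x of Cu-63:
62.92960·x + 64.92779·(1 − x) = 63.5460
(62.92960 − 64.92779)·x = 63.5460 − 64.92779
x = -1.38179 / -1.99819 = 0.69152 → 69.15% Cu-63, 30.85% Cu-65.

30.85%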